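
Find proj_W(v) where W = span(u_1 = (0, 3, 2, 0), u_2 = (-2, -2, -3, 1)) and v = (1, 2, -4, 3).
proj_W(v) = (-31/15, 1/3, -3/2, 31/30)

Set up U = [u_1 | ... | u_2] ∈ R^(4×2). The projector onto W = col(U) is P = U (U^T U)^(-1) U^T.
Compute U^T U =
  [13, -12]
  [-12, 18],
and U^T v = (-2, 9).
Solve U^T U · c = U^T v for the coefficients: c = (4/5, 31/30). The projection is proj_W(v) = U c.
Check: (v - proj_W(v)) · u_1 = 0  (should be 0).
Check: (v - proj_W(v)) · u_2 = 0  (should be 0).
Result: proj_W(v) = (-31/15, 1/3, -3/2, 31/30).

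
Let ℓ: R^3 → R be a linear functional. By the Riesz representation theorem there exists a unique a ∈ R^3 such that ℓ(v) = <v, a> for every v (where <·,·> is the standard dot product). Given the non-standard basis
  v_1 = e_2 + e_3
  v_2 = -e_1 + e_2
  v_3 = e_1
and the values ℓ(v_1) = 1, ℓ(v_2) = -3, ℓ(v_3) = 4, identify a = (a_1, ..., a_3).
a = (4, 1, 0)

Write a = (a_1, ..., a_3) in the standard basis. For each basis vector v_i, ℓ(v_i) = <v_i, a> is a linear equation in the a_j's. Collect the n equations into a matrix system V a = ℓ, where row i of V is v_i (expressed in the standard basis). Since V is invertible (lower-triangular with 1s on the diagonal, up to permutation), solve by back-substitution:
  V =
[[0, 1, 1],
 [-1, 1, 0],
 [1, 0, 0]]
  V a = (1, -3, 4)
Solving gives a = (4, 1, 0).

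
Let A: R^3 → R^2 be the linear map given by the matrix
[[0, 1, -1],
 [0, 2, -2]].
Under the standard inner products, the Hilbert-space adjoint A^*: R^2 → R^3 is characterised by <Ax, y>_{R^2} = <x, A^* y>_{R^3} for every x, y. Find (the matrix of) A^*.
A^* = A^T =
[[0, 0],
 [1, 2],
 [-1, -2]]

For real matrices with standard dot products, the defining identity <Ax, y> = <x, A^* y> gives (Ax)^T y = x^T (A^*) y, i.e. x^T A^T y = x^T (A^*) y. Since this holds for all x, y, we must have A^* = A^T. Therefore
A^* =
[[0, 0],
 [1, 2],
 [-1, -2]].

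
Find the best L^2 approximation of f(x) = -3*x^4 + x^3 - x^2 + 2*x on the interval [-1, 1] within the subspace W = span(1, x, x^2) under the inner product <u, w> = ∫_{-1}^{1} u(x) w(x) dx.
g(x) = -25*x^2/7 + 13*x/5 + 9/35

The best approximation g ∈ W is the orthogonal projection of f onto W. Writing g = a_0 + a_1 x + a_2 x^2, the coefficients solve the normal equations G · a = b where
  G_{ij} = <φ_i, φ_j> and b_i = <f, φ_i>, with φ_0 = 1, φ_1 = x, φ_2 = x^2.
G =
  [2, 0, 2/3]
  [0, 2/3, 0]
  [2/3, 0, 2/5],
b = (-28/15, 26/15, -44/35).
Solving gives a_0 = 9/35, a_1 = 13/5, a_2 = -25/7, so
  g(x) = -25*x^2/7 + 13*x/5 + 9/35.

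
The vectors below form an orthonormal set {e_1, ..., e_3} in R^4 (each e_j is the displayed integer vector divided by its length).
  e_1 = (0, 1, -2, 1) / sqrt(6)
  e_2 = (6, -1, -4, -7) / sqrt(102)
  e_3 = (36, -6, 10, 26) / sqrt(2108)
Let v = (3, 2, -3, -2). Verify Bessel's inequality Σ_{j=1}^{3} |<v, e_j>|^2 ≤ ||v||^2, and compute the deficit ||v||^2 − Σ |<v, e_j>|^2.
Σ |<v, e_j>|^2 = 725/31; ||v||^2 = 26; deficit = 81/31

Write each e_j = u_j / sqrt(<u_j, u_j>) where u_j is the displayed integer vector. Then <v, e_j> = <v, u_j> / sqrt(<u_j, u_j>), so |<v, e_j>|^2 = <v, u_j>^2 / <u_j, u_j>.
Coefficients: <v, e_1> = 6/sqrt(6), <v, e_2> = 42/sqrt(102), <v, e_3> = 14/sqrt(2108).
Square and sum: Σ |<v, e_j>|^2 = 725/31.
Compute ||v||^2 = v·v = 26.
Deficit = 26 − 725/31 = 81/31 ≥ 0, confirming Bessel's inequality. (The deficit equals ||v − Σ <v,e_j> e_j||^2, the squared distance from v to span{e_j}.)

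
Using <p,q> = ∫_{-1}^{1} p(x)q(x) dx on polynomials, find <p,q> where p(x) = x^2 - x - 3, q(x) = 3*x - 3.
<p,q> = 14

Expand the product: p(x)·q(x) = 3*x^3 - 6*x^2 - 6*x + 9.
∫_{-1}^{1} of each monomial x^k gives [2/(k+1) if k even, 0 if k odd]. Integrating term-by-term (or equivalently evaluating the antiderivative F(x) = 3*x^4/4 - 2*x^3 - 3*x^2 + 9*x at the endpoints):
  F(1) − F(−1) = 19/4 − (-37/4) = 14.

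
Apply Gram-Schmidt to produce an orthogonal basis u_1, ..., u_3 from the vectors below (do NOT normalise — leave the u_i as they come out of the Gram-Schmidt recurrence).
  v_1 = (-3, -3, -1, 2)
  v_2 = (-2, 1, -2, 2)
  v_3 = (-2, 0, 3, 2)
Orthogonal basis:
  u_1 = (-3, -3, -1, 2)
  u_2 = (-19/23, 50/23, -37/23, 28/23)
  u_3 = (-251/218, 118/109, 693/218, 162/109)

Apply the Gram-Schmidt recurrence
  u_1 = v_1
  u_i = v_i − Σ_{j<i} ((v_i · u_j) / (u_j · u_j)) · u_j.

Step by step this gives:
  u_1 = (-3, -3, -1, 2)
  u_2 = (-19/23, 50/23, -37/23, 28/23)
  u_3 = (-251/218, 118/109, 693/218, 162/109)

Orthogonality check:
  u_2 · u_1 = 0 (should be 0)
  u_3 · u_1 = 0 (should be 0)
  u_3 · u_2 = 0 (should be 0)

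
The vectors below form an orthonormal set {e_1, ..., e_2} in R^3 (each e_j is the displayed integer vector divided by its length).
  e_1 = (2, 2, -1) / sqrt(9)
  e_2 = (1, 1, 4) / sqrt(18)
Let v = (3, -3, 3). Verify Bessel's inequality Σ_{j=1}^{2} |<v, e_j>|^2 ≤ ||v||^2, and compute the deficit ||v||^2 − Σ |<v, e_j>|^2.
Σ |<v, e_j>|^2 = 9; ||v||^2 = 27; deficit = 18

Write each e_j = u_j / sqrt(<u_j, u_j>) where u_j is the displayed integer vector. Then <v, e_j> = <v, u_j> / sqrt(<u_j, u_j>), so |<v, e_j>|^2 = <v, u_j>^2 / <u_j, u_j>.
Coefficients: <v, e_1> = -3/sqrt(9), <v, e_2> = 12/sqrt(18).
Square and sum: Σ |<v, e_j>|^2 = 9.
Compute ||v||^2 = v·v = 27.
Deficit = 27 − 9 = 18 ≥ 0, confirming Bessel's inequality. (The deficit equals ||v − Σ <v,e_j> e_j||^2, the squared distance from v to span{e_j}.)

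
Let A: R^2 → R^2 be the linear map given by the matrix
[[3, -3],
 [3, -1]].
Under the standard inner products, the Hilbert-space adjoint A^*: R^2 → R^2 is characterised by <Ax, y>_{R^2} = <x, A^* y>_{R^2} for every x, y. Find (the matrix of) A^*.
A^* = A^T =
[[3, 3],
 [-3, -1]]

For real matrices with standard dot products, the defining identity <Ax, y> = <x, A^* y> gives (Ax)^T y = x^T (A^*) y, i.e. x^T A^T y = x^T (A^*) y. Since this holds for all x, y, we must have A^* = A^T. Therefore
A^* =
[[3, 3],
 [-3, -1]].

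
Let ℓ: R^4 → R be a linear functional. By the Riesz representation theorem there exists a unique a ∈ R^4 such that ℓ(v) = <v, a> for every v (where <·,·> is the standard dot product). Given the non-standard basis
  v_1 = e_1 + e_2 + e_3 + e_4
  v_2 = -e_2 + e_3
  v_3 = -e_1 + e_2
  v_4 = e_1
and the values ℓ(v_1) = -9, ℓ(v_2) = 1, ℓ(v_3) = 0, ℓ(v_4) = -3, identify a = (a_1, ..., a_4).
a = (-3, -3, -2, -1)

Write a = (a_1, ..., a_4) in the standard basis. For each basis vector v_i, ℓ(v_i) = <v_i, a> is a linear equation in the a_j's. Collect the n equations into a matrix system V a = ℓ, where row i of V is v_i (expressed in the standard basis). Since V is invertible (lower-triangular with 1s on the diagonal, up to permutation), solve by back-substitution:
  V =
[[1, 1, 1, 1],
 [0, -1, 1, 0],
 [-1, 1, 0, 0],
 [1, 0, 0, 0]]
  V a = (-9, 1, 0, -3)
Solving gives a = (-3, -3, -2, -1).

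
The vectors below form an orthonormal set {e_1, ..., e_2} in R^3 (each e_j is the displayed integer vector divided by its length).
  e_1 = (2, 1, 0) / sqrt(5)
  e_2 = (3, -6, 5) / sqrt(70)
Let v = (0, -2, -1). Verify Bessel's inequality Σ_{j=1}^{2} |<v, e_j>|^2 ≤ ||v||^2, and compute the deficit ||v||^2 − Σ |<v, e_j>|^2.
Σ |<v, e_j>|^2 = 3/2; ||v||^2 = 5; deficit = 7/2

Write each e_j = u_j / sqrt(<u_j, u_j>) where u_j is the displayed integer vector. Then <v, e_j> = <v, u_j> / sqrt(<u_j, u_j>), so |<v, e_j>|^2 = <v, u_j>^2 / <u_j, u_j>.
Coefficients: <v, e_1> = -2/sqrt(5), <v, e_2> = 7/sqrt(70).
Square and sum: Σ |<v, e_j>|^2 = 3/2.
Compute ||v||^2 = v·v = 5.
Deficit = 5 − 3/2 = 7/2 ≥ 0, confirming Bessel's inequality. (The deficit equals ||v − Σ <v,e_j> e_j||^2, the squared distance from v to span{e_j}.)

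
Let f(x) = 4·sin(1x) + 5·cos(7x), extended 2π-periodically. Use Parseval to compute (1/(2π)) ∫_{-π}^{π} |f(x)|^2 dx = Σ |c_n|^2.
Σ |c_n|^2 = 41/2

Expand |f|^2 and use orthogonality of {sin(nx), cos(mx)} on [-π, π]:
  ∫_{-π}^{π} sin(nx)^2 dx = π, ∫ cos(mx)^2 dx = π, and cross terms integrate to 0.
So ∫_{-π}^{π} f(x)^2 dx = 4^2 · π + 5^2 · π = (16 + 25)π.
Divide by 2π: (16 + 25)/2 = 41/2.
By Parseval, this equals Σ |c_n|^2.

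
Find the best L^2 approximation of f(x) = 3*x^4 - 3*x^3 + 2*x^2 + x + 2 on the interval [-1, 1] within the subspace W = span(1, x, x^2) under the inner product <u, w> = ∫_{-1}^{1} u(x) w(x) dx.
g(x) = 32*x^2/7 - 4*x/5 + 61/35

The best approximation g ∈ W is the orthogonal projection of f onto W. Writing g = a_0 + a_1 x + a_2 x^2, the coefficients solve the normal equations G · a = b where
  G_{ij} = <φ_i, φ_j> and b_i = <f, φ_i>, with φ_0 = 1, φ_1 = x, φ_2 = x^2.
G =
  [2, 0, 2/3]
  [0, 2/3, 0]
  [2/3, 0, 2/5],
b = (98/15, -8/15, 314/105).
Solving gives a_0 = 61/35, a_1 = -4/5, a_2 = 32/7, so
  g(x) = 32*x^2/7 - 4*x/5 + 61/35.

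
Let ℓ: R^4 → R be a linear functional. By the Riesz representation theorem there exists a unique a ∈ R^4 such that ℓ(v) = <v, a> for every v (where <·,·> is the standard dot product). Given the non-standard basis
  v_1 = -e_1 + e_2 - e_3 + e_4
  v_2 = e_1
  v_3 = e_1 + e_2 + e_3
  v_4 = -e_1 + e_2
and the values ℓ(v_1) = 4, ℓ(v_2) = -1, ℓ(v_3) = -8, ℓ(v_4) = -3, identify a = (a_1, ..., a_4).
a = (-1, -4, -3, 4)

Write a = (a_1, ..., a_4) in the standard basis. For each basis vector v_i, ℓ(v_i) = <v_i, a> is a linear equation in the a_j's. Collect the n equations into a matrix system V a = ℓ, where row i of V is v_i (expressed in the standard basis). Since V is invertible (lower-triangular with 1s on the diagonal, up to permutation), solve by back-substitution:
  V =
[[-1, 1, -1, 1],
 [1, 0, 0, 0],
 [1, 1, 1, 0],
 [-1, 1, 0, 0]]
  V a = (4, -1, -8, -3)
Solving gives a = (-1, -4, -3, 4).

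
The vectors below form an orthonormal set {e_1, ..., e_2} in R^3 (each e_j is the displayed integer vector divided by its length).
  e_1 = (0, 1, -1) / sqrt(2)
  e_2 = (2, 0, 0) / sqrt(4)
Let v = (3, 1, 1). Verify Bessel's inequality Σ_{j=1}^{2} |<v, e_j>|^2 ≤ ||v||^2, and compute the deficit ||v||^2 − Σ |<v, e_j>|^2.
Σ |<v, e_j>|^2 = 9; ||v||^2 = 11; deficit = 2

Write each e_j = u_j / sqrt(<u_j, u_j>) where u_j is the displayed integer vector. Then <v, e_j> = <v, u_j> / sqrt(<u_j, u_j>), so |<v, e_j>|^2 = <v, u_j>^2 / <u_j, u_j>.
Coefficients: <v, e_1> = 0/sqrt(2), <v, e_2> = 6/sqrt(4).
Square and sum: Σ |<v, e_j>|^2 = 9.
Compute ||v||^2 = v·v = 11.
Deficit = 11 − 9 = 2 ≥ 0, confirming Bessel's inequality. (The deficit equals ||v − Σ <v,e_j> e_j||^2, the squared distance from v to span{e_j}.)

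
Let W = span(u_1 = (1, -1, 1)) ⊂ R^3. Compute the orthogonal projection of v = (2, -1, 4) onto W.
proj_W(v) = (7/3, -7/3, 7/3)

Set up U = [u_1 | ... | u_1] ∈ R^(3×1). The projector onto W = col(U) is P = U (U^T U)^(-1) U^T.
Compute U^T U =
  [3],
and U^T v = (7).
Solve U^T U · c = U^T v for the coefficients: c = (7/3). The projection is proj_W(v) = U c.
Check: (v - proj_W(v)) · u_1 = 0  (should be 0).
Result: proj_W(v) = (7/3, -7/3, 7/3).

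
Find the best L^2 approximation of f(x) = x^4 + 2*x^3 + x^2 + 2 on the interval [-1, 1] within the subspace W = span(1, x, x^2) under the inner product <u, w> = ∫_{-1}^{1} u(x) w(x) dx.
g(x) = 13*x^2/7 + 6*x/5 + 67/35

The best approximation g ∈ W is the orthogonal projection of f onto W. Writing g = a_0 + a_1 x + a_2 x^2, the coefficients solve the normal equations G · a = b where
  G_{ij} = <φ_i, φ_j> and b_i = <f, φ_i>, with φ_0 = 1, φ_1 = x, φ_2 = x^2.
G =
  [2, 0, 2/3]
  [0, 2/3, 0]
  [2/3, 0, 2/5],
b = (76/15, 4/5, 212/105).
Solving gives a_0 = 67/35, a_1 = 6/5, a_2 = 13/7, so
  g(x) = 13*x^2/7 + 6*x/5 + 67/35.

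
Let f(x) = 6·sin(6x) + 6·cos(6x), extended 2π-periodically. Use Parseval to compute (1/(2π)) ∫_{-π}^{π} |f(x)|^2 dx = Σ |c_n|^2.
Σ |c_n|^2 = 36

Expand |f|^2 and use orthogonality of {sin(nx), cos(mx)} on [-π, π]:
  ∫_{-π}^{π} sin(nx)^2 dx = π, ∫ cos(mx)^2 dx = π, and cross terms integrate to 0.
So ∫_{-π}^{π} f(x)^2 dx = 6^2 · π + 6^2 · π = (36 + 36)π.
Divide by 2π: (36 + 36)/2 = 36.
By Parseval, this equals Σ |c_n|^2.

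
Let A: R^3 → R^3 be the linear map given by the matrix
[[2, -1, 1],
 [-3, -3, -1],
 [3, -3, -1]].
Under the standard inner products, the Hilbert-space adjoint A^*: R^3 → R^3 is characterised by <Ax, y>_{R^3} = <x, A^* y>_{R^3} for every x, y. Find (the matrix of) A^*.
A^* = A^T =
[[2, -3, 3],
 [-1, -3, -3],
 [1, -1, -1]]

For real matrices with standard dot products, the defining identity <Ax, y> = <x, A^* y> gives (Ax)^T y = x^T (A^*) y, i.e. x^T A^T y = x^T (A^*) y. Since this holds for all x, y, we must have A^* = A^T. Therefore
A^* =
[[2, -3, 3],
 [-1, -3, -3],
 [1, -1, -1]].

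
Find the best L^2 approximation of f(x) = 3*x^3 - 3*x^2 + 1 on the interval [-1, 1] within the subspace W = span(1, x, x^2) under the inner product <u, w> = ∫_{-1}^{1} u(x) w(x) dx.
g(x) = -3*x^2 + 9*x/5 + 1

The best approximation g ∈ W is the orthogonal projection of f onto W. Writing g = a_0 + a_1 x + a_2 x^2, the coefficients solve the normal equations G · a = b where
  G_{ij} = <φ_i, φ_j> and b_i = <f, φ_i>, with φ_0 = 1, φ_1 = x, φ_2 = x^2.
G =
  [2, 0, 2/3]
  [0, 2/3, 0]
  [2/3, 0, 2/5],
b = (0, 6/5, -8/15).
Solving gives a_0 = 1, a_1 = 9/5, a_2 = -3, so
  g(x) = -3*x^2 + 9*x/5 + 1.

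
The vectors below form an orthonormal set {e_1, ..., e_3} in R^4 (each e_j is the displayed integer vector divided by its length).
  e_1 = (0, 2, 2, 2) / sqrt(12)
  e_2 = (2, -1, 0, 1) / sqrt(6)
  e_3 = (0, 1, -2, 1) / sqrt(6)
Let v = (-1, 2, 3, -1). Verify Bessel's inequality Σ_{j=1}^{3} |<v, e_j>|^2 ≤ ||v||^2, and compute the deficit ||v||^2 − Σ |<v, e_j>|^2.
Σ |<v, e_j>|^2 = 41/3; ||v||^2 = 15; deficit = 4/3

Write each e_j = u_j / sqrt(<u_j, u_j>) where u_j is the displayed integer vector. Then <v, e_j> = <v, u_j> / sqrt(<u_j, u_j>), so |<v, e_j>|^2 = <v, u_j>^2 / <u_j, u_j>.
Coefficients: <v, e_1> = 8/sqrt(12), <v, e_2> = -5/sqrt(6), <v, e_3> = -5/sqrt(6).
Square and sum: Σ |<v, e_j>|^2 = 41/3.
Compute ||v||^2 = v·v = 15.
Deficit = 15 − 41/3 = 4/3 ≥ 0, confirming Bessel's inequality. (The deficit equals ||v − Σ <v,e_j> e_j||^2, the squared distance from v to span{e_j}.)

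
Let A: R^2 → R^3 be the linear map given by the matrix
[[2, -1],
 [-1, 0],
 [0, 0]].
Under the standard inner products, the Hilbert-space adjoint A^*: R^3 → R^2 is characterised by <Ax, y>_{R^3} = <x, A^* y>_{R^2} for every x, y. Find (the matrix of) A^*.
A^* = A^T =
[[2, -1, 0],
 [-1, 0, 0]]

For real matrices with standard dot products, the defining identity <Ax, y> = <x, A^* y> gives (Ax)^T y = x^T (A^*) y, i.e. x^T A^T y = x^T (A^*) y. Since this holds for all x, y, we must have A^* = A^T. Therefore
A^* =
[[2, -1, 0],
 [-1, 0, 0]].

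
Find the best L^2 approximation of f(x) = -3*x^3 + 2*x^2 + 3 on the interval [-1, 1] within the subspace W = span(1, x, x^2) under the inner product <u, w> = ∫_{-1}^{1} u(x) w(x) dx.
g(x) = 2*x^2 - 9*x/5 + 3

The best approximation g ∈ W is the orthogonal projection of f onto W. Writing g = a_0 + a_1 x + a_2 x^2, the coefficients solve the normal equations G · a = b where
  G_{ij} = <φ_i, φ_j> and b_i = <f, φ_i>, with φ_0 = 1, φ_1 = x, φ_2 = x^2.
G =
  [2, 0, 2/3]
  [0, 2/3, 0]
  [2/3, 0, 2/5],
b = (22/3, -6/5, 14/5).
Solving gives a_0 = 3, a_1 = -9/5, a_2 = 2, so
  g(x) = 2*x^2 - 9*x/5 + 3.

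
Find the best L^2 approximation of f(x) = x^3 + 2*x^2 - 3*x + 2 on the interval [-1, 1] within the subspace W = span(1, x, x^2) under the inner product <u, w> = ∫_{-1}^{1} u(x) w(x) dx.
g(x) = 2*x^2 - 12*x/5 + 2

The best approximation g ∈ W is the orthogonal projection of f onto W. Writing g = a_0 + a_1 x + a_2 x^2, the coefficients solve the normal equations G · a = b where
  G_{ij} = <φ_i, φ_j> and b_i = <f, φ_i>, with φ_0 = 1, φ_1 = x, φ_2 = x^2.
G =
  [2, 0, 2/3]
  [0, 2/3, 0]
  [2/3, 0, 2/5],
b = (16/3, -8/5, 32/15).
Solving gives a_0 = 2, a_1 = -12/5, a_2 = 2, so
  g(x) = 2*x^2 - 12*x/5 + 2.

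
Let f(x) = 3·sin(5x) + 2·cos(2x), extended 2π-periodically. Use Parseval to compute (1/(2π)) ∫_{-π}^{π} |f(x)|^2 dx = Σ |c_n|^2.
Σ |c_n|^2 = 13/2

Expand |f|^2 and use orthogonality of {sin(nx), cos(mx)} on [-π, π]:
  ∫_{-π}^{π} sin(nx)^2 dx = π, ∫ cos(mx)^2 dx = π, and cross terms integrate to 0.
So ∫_{-π}^{π} f(x)^2 dx = 3^2 · π + 2^2 · π = (9 + 4)π.
Divide by 2π: (9 + 4)/2 = 13/2.
By Parseval, this equals Σ |c_n|^2.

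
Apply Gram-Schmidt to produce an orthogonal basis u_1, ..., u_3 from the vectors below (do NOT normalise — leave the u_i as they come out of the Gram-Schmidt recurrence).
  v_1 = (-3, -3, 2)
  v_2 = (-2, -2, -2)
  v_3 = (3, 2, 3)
Orthogonal basis:
  u_1 = (-3, -3, 2)
  u_2 = (-10/11, -10/11, -30/11)
  u_3 = (1/2, -1/2, 0)

Apply the Gram-Schmidt recurrence
  u_1 = v_1
  u_i = v_i − Σ_{j<i} ((v_i · u_j) / (u_j · u_j)) · u_j.

Step by step this gives:
  u_1 = (-3, -3, 2)
  u_2 = (-10/11, -10/11, -30/11)
  u_3 = (1/2, -1/2, 0)

Orthogonality check:
  u_2 · u_1 = 0 (should be 0)
  u_3 · u_1 = 0 (should be 0)
  u_3 · u_2 = 0 (should be 0)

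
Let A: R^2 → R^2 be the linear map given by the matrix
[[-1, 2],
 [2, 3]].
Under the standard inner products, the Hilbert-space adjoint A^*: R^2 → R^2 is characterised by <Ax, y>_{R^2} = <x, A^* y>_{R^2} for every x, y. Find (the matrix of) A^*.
A^* = A^T =
[[-1, 2],
 [2, 3]]

For real matrices with standard dot products, the defining identity <Ax, y> = <x, A^* y> gives (Ax)^T y = x^T (A^*) y, i.e. x^T A^T y = x^T (A^*) y. Since this holds for all x, y, we must have A^* = A^T. Therefore
A^* =
[[-1, 2],
 [2, 3]].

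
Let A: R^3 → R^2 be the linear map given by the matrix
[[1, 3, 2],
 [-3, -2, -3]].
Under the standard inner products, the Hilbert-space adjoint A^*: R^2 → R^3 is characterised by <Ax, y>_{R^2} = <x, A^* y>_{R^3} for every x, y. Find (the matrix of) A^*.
A^* = A^T =
[[1, -3],
 [3, -2],
 [2, -3]]

For real matrices with standard dot products, the defining identity <Ax, y> = <x, A^* y> gives (Ax)^T y = x^T (A^*) y, i.e. x^T A^T y = x^T (A^*) y. Since this holds for all x, y, we must have A^* = A^T. Therefore
A^* =
[[1, -3],
 [3, -2],
 [2, -3]].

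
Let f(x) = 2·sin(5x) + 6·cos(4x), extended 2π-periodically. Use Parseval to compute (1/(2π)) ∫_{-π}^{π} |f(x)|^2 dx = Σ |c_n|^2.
Σ |c_n|^2 = 20

Expand |f|^2 and use orthogonality of {sin(nx), cos(mx)} on [-π, π]:
  ∫_{-π}^{π} sin(nx)^2 dx = π, ∫ cos(mx)^2 dx = π, and cross terms integrate to 0.
So ∫_{-π}^{π} f(x)^2 dx = 2^2 · π + 6^2 · π = (4 + 36)π.
Divide by 2π: (4 + 36)/2 = 20.
By Parseval, this equals Σ |c_n|^2.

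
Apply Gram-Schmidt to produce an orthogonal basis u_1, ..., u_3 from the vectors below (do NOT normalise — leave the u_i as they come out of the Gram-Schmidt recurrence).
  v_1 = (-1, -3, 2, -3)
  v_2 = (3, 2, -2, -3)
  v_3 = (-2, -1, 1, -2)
Orthogonal basis:
  u_1 = (-1, -3, 2, -3)
  u_2 = (65/23, 34/23, -38/23, -81/23)
  u_3 = (-361/291, 232/291, -71/291, -53/97)

Apply the Gram-Schmidt recurrence
  u_1 = v_1
  u_i = v_i − Σ_{j<i} ((v_i · u_j) / (u_j · u_j)) · u_j.

Step by step this gives:
  u_1 = (-1, -3, 2, -3)
  u_2 = (65/23, 34/23, -38/23, -81/23)
  u_3 = (-361/291, 232/291, -71/291, -53/97)

Orthogonality check:
  u_2 · u_1 = 0 (should be 0)
  u_3 · u_1 = 0 (should be 0)
  u_3 · u_2 = 0 (should be 0)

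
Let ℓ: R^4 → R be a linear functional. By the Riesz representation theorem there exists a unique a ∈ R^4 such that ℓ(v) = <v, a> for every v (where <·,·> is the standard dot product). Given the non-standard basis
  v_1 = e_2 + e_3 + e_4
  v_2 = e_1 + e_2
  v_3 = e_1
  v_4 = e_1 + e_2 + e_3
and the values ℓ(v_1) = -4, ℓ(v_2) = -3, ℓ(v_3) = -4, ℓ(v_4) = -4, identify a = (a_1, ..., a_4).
a = (-4, 1, -1, -4)

Write a = (a_1, ..., a_4) in the standard basis. For each basis vector v_i, ℓ(v_i) = <v_i, a> is a linear equation in the a_j's. Collect the n equations into a matrix system V a = ℓ, where row i of V is v_i (expressed in the standard basis). Since V is invertible (lower-triangular with 1s on the diagonal, up to permutation), solve by back-substitution:
  V =
[[0, 1, 1, 1],
 [1, 1, 0, 0],
 [1, 0, 0, 0],
 [1, 1, 1, 0]]
  V a = (-4, -3, -4, -4)
Solving gives a = (-4, 1, -1, -4).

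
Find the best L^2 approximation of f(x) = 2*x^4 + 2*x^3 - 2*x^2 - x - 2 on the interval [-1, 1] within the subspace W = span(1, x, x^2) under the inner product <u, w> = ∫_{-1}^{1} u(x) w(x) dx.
g(x) = -2*x^2/7 + x/5 - 76/35

The best approximation g ∈ W is the orthogonal projection of f onto W. Writing g = a_0 + a_1 x + a_2 x^2, the coefficients solve the normal equations G · a = b where
  G_{ij} = <φ_i, φ_j> and b_i = <f, φ_i>, with φ_0 = 1, φ_1 = x, φ_2 = x^2.
G =
  [2, 0, 2/3]
  [0, 2/3, 0]
  [2/3, 0, 2/5],
b = (-68/15, 2/15, -164/105).
Solving gives a_0 = -76/35, a_1 = 1/5, a_2 = -2/7, so
  g(x) = -2*x^2/7 + x/5 - 76/35.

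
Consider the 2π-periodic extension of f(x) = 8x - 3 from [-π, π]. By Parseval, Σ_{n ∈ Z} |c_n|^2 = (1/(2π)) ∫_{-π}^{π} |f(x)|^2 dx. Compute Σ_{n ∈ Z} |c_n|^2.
Σ |c_n|^2 = 64π^2/3 + 9

Expand and integrate term by term over [-π, π]:
  ∫ (8x)^2 dx = 64·(2π^3/3); ∫ 2·8·(-3)·x dx = 0 (odd integrand); ∫ (-3)^2 dx = 9·2π.
So (1/(2π)) ∫_{-π}^{π} (8x - 3)^2 dx = 64π^2/3 + 9 = 64π^2/3 + 9.
Parseval ⇒ Σ |c_n|^2 = 64π^2/3 + 9.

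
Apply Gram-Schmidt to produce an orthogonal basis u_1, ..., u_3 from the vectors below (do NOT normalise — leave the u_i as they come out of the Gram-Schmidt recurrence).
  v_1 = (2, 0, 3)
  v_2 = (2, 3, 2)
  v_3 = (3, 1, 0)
Orthogonal basis:
  u_1 = (2, 0, 3)
  u_2 = (6/13, 3, -4/13)
  u_3 = (225/121, -50/121, -150/121)

Apply the Gram-Schmidt recurrence
  u_1 = v_1
  u_i = v_i − Σ_{j<i} ((v_i · u_j) / (u_j · u_j)) · u_j.

Step by step this gives:
  u_1 = (2, 0, 3)
  u_2 = (6/13, 3, -4/13)
  u_3 = (225/121, -50/121, -150/121)

Orthogonality check:
  u_2 · u_1 = 0 (should be 0)
  u_3 · u_1 = 0 (should be 0)
  u_3 · u_2 = 0 (should be 0)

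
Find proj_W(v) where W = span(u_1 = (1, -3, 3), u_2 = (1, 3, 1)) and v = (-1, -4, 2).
proj_W(v) = (1/23, -96/23, 34/23)

Set up U = [u_1 | ... | u_2] ∈ R^(3×2). The projector onto W = col(U) is P = U (U^T U)^(-1) U^T.
Compute U^T U =
  [19, -5]
  [-5, 11],
and U^T v = (17, -11).
Solve U^T U · c = U^T v for the coefficients: c = (33/46, -31/46). The projection is proj_W(v) = U c.
Check: (v - proj_W(v)) · u_1 = 0  (should be 0).
Check: (v - proj_W(v)) · u_2 = 0  (should be 0).
Result: proj_W(v) = (1/23, -96/23, 34/23).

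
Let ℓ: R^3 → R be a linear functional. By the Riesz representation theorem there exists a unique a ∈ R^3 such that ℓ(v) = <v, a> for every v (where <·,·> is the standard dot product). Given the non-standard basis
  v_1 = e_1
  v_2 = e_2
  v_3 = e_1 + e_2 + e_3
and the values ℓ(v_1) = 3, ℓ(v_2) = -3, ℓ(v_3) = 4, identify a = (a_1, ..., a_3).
a = (3, -3, 4)

Write a = (a_1, ..., a_3) in the standard basis. For each basis vector v_i, ℓ(v_i) = <v_i, a> is a linear equation in the a_j's. Collect the n equations into a matrix system V a = ℓ, where row i of V is v_i (expressed in the standard basis). Since V is invertible (lower-triangular with 1s on the diagonal, up to permutation), solve by back-substitution:
  V =
[[1, 0, 0],
 [0, 1, 0],
 [1, 1, 1]]
  V a = (3, -3, 4)
Solving gives a = (3, -3, 4).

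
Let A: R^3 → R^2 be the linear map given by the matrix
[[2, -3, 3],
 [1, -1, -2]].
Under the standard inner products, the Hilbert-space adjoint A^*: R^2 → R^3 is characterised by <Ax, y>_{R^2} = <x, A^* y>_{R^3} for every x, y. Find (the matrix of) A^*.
A^* = A^T =
[[2, 1],
 [-3, -1],
 [3, -2]]

For real matrices with standard dot products, the defining identity <Ax, y> = <x, A^* y> gives (Ax)^T y = x^T (A^*) y, i.e. x^T A^T y = x^T (A^*) y. Since this holds for all x, y, we must have A^* = A^T. Therefore
A^* =
[[2, 1],
 [-3, -1],
 [3, -2]].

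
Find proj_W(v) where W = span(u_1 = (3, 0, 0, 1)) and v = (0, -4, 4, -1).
proj_W(v) = (-3/10, 0, 0, -1/10)

Set up U = [u_1 | ... | u_1] ∈ R^(4×1). The projector onto W = col(U) is P = U (U^T U)^(-1) U^T.
Compute U^T U =
  [10],
and U^T v = (-1).
Solve U^T U · c = U^T v for the coefficients: c = (-1/10). The projection is proj_W(v) = U c.
Check: (v - proj_W(v)) · u_1 = 0  (should be 0).
Result: proj_W(v) = (-3/10, 0, 0, -1/10).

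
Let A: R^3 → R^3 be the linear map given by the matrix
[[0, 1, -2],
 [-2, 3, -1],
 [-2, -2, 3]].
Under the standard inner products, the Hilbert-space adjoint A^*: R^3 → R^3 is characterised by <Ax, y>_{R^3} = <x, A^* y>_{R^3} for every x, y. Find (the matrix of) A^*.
A^* = A^T =
[[0, -2, -2],
 [1, 3, -2],
 [-2, -1, 3]]

For real matrices with standard dot products, the defining identity <Ax, y> = <x, A^* y> gives (Ax)^T y = x^T (A^*) y, i.e. x^T A^T y = x^T (A^*) y. Since this holds for all x, y, we must have A^* = A^T. Therefore
A^* =
[[0, -2, -2],
 [1, 3, -2],
 [-2, -1, 3]].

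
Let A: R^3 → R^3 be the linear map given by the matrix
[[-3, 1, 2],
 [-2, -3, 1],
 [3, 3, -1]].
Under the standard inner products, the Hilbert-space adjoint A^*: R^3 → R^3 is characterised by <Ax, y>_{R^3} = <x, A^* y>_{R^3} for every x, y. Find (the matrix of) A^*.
A^* = A^T =
[[-3, -2, 3],
 [1, -3, 3],
 [2, 1, -1]]

For real matrices with standard dot products, the defining identity <Ax, y> = <x, A^* y> gives (Ax)^T y = x^T (A^*) y, i.e. x^T A^T y = x^T (A^*) y. Since this holds for all x, y, we must have A^* = A^T. Therefore
A^* =
[[-3, -2, 3],
 [1, -3, 3],
 [2, 1, -1]].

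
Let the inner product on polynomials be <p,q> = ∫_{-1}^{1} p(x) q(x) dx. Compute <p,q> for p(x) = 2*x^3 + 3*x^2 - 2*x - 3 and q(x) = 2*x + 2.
<p,q> = -136/15

Expand the product: p(x)·q(x) = 4*x^4 + 10*x^3 + 2*x^2 - 10*x - 6.
∫_{-1}^{1} of each monomial x^k gives [2/(k+1) if k even, 0 if k odd]. Integrating term-by-term (or equivalently evaluating the antiderivative F(x) = 4*x^5/5 + 5*x^4/2 + 2*x^3/3 - 5*x^2 - 6*x at the endpoints):
  F(1) − F(−1) = -211/30 − (61/30) = -136/15.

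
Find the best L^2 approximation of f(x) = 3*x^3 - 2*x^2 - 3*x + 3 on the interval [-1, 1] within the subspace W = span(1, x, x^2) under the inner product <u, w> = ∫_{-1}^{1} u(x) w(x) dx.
g(x) = -2*x^2 - 6*x/5 + 3

The best approximation g ∈ W is the orthogonal projection of f onto W. Writing g = a_0 + a_1 x + a_2 x^2, the coefficients solve the normal equations G · a = b where
  G_{ij} = <φ_i, φ_j> and b_i = <f, φ_i>, with φ_0 = 1, φ_1 = x, φ_2 = x^2.
G =
  [2, 0, 2/3]
  [0, 2/3, 0]
  [2/3, 0, 2/5],
b = (14/3, -4/5, 6/5).
Solving gives a_0 = 3, a_1 = -6/5, a_2 = -2, so
  g(x) = -2*x^2 - 6*x/5 + 3.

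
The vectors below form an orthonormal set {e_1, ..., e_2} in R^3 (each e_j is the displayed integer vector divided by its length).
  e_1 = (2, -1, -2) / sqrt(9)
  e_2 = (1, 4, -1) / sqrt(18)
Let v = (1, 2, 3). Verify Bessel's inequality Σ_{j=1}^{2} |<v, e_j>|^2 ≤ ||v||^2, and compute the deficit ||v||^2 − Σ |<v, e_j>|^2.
Σ |<v, e_j>|^2 = 6; ||v||^2 = 14; deficit = 8

Write each e_j = u_j / sqrt(<u_j, u_j>) where u_j is the displayed integer vector. Then <v, e_j> = <v, u_j> / sqrt(<u_j, u_j>), so |<v, e_j>|^2 = <v, u_j>^2 / <u_j, u_j>.
Coefficients: <v, e_1> = -6/sqrt(9), <v, e_2> = 6/sqrt(18).
Square and sum: Σ |<v, e_j>|^2 = 6.
Compute ||v||^2 = v·v = 14.
Deficit = 14 − 6 = 8 ≥ 0, confirming Bessel's inequality. (The deficit equals ||v − Σ <v,e_j> e_j||^2, the squared distance from v to span{e_j}.)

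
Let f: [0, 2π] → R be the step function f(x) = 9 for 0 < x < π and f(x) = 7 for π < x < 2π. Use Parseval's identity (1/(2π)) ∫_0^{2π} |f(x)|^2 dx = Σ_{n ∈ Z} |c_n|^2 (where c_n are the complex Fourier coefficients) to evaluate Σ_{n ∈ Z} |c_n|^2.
Σ |c_n|^2 = 65

Parseval equates the L^2 energy of f (normalised by 1/(2π)) with the ℓ^2 sum of its Fourier coefficients: (1/(2π)) ∫_0^{2π} |f|^2 = Σ |c_n|^2.
Compute the left side: (1/(2π)) [∫_0^π 9^2 dx + ∫_π^{2π} 7^2 dx] = (1/(2π)) · (81π + 49π) = (81 + 49)/2 = 65.
So Σ_{n ∈ Z} |c_n|^2 = 65.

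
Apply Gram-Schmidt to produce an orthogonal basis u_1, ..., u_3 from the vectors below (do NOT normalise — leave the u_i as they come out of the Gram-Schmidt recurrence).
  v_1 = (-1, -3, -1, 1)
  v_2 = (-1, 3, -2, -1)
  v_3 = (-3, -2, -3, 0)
Orthogonal basis:
  u_1 = (-1, -3, -1, 1)
  u_2 = (-19/12, 5/4, -31/12, -5/12)
  u_3 = (-72/131, -19/131, 48/131, -81/131)

Apply the Gram-Schmidt recurrence
  u_1 = v_1
  u_i = v_i − Σ_{j<i} ((v_i · u_j) / (u_j · u_j)) · u_j.

Step by step this gives:
  u_1 = (-1, -3, -1, 1)
  u_2 = (-19/12, 5/4, -31/12, -5/12)
  u_3 = (-72/131, -19/131, 48/131, -81/131)

Orthogonality check:
  u_2 · u_1 = 0 (should be 0)
  u_3 · u_1 = 0 (should be 0)
  u_3 · u_2 = 0 (should be 0)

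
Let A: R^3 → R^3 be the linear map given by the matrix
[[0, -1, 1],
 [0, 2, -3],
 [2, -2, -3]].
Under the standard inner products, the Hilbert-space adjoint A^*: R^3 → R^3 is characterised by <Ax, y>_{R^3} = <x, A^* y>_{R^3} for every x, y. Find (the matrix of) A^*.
A^* = A^T =
[[0, 0, 2],
 [-1, 2, -2],
 [1, -3, -3]]

For real matrices with standard dot products, the defining identity <Ax, y> = <x, A^* y> gives (Ax)^T y = x^T (A^*) y, i.e. x^T A^T y = x^T (A^*) y. Since this holds for all x, y, we must have A^* = A^T. Therefore
A^* =
[[0, 0, 2],
 [-1, 2, -2],
 [1, -3, -3]].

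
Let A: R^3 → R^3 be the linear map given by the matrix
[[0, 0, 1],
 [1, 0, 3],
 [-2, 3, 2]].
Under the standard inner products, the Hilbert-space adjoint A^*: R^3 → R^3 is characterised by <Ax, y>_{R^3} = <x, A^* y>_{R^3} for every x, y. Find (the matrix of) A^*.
A^* = A^T =
[[0, 1, -2],
 [0, 0, 3],
 [1, 3, 2]]

For real matrices with standard dot products, the defining identity <Ax, y> = <x, A^* y> gives (Ax)^T y = x^T (A^*) y, i.e. x^T A^T y = x^T (A^*) y. Since this holds for all x, y, we must have A^* = A^T. Therefore
A^* =
[[0, 1, -2],
 [0, 0, 3],
 [1, 3, 2]].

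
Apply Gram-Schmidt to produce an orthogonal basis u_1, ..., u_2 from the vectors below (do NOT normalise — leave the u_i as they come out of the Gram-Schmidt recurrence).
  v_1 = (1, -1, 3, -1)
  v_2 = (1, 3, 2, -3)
Orthogonal basis:
  u_1 = (1, -1, 3, -1)
  u_2 = (5/12, 43/12, 1/4, -29/12)

Apply the Gram-Schmidt recurrence
  u_1 = v_1
  u_i = v_i − Σ_{j<i} ((v_i · u_j) / (u_j · u_j)) · u_j.

Step by step this gives:
  u_1 = (1, -1, 3, -1)
  u_2 = (5/12, 43/12, 1/4, -29/12)

Orthogonality check:
  u_2 · u_1 = 0 (should be 0)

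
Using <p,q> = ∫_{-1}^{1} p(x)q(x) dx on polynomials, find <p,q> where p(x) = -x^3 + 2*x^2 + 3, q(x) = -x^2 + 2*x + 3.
<p,q> = 92/5

Expand the product: p(x)·q(x) = x^5 - 4*x^4 + x^3 + 3*x^2 + 6*x + 9.
∫_{-1}^{1} of each monomial x^k gives [2/(k+1) if k even, 0 if k odd]. Integrating term-by-term (or equivalently evaluating the antiderivative F(x) = x^6/6 - 4*x^5/5 + x^4/4 + x^3 + 3*x^2 + 9*x at the endpoints):
  F(1) − F(−1) = 757/60 − (-347/60) = 92/5.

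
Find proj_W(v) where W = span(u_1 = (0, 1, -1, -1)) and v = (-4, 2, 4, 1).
proj_W(v) = (0, -1, 1, 1)

Set up U = [u_1 | ... | u_1] ∈ R^(4×1). The projector onto W = col(U) is P = U (U^T U)^(-1) U^T.
Compute U^T U =
  [3],
and U^T v = (-3).
Solve U^T U · c = U^T v for the coefficients: c = (-1). The projection is proj_W(v) = U c.
Check: (v - proj_W(v)) · u_1 = 0  (should be 0).
Result: proj_W(v) = (0, -1, 1, 1).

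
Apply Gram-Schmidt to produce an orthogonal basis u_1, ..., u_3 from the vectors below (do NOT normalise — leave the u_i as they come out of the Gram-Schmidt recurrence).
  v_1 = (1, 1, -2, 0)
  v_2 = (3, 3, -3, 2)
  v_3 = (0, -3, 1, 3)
Orthogonal basis:
  u_1 = (1, 1, -2, 0)
  u_2 = (1, 1, 1, 2)
  u_3 = (11/42, -115/42, -26/21, 13/7)

Apply the Gram-Schmidt recurrence
  u_1 = v_1
  u_i = v_i − Σ_{j<i} ((v_i · u_j) / (u_j · u_j)) · u_j.

Step by step this gives:
  u_1 = (1, 1, -2, 0)
  u_2 = (1, 1, 1, 2)
  u_3 = (11/42, -115/42, -26/21, 13/7)

Orthogonality check:
  u_2 · u_1 = 0 (should be 0)
  u_3 · u_1 = 0 (should be 0)
  u_3 · u_2 = 0 (should be 0)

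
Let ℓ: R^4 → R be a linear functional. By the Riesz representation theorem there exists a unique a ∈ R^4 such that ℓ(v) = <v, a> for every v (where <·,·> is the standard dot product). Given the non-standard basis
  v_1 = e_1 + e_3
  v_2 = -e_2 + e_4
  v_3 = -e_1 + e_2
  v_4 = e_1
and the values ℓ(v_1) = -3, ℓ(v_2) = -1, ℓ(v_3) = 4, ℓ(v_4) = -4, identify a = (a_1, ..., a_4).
a = (-4, 0, 1, -1)

Write a = (a_1, ..., a_4) in the standard basis. For each basis vector v_i, ℓ(v_i) = <v_i, a> is a linear equation in the a_j's. Collect the n equations into a matrix system V a = ℓ, where row i of V is v_i (expressed in the standard basis). Since V is invertible (lower-triangular with 1s on the diagonal, up to permutation), solve by back-substitution:
  V =
[[1, 0, 1, 0],
 [0, -1, 0, 1],
 [-1, 1, 0, 0],
 [1, 0, 0, 0]]
  V a = (-3, -1, 4, -4)
Solving gives a = (-4, 0, 1, -1).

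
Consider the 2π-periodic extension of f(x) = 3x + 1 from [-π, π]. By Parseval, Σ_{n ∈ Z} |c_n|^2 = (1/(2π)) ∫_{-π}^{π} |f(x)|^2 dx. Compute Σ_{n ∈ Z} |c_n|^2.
Σ |c_n|^2 = 3π^2 + 1

Expand and integrate term by term over [-π, π]:
  ∫ (3x)^2 dx = 9·(2π^3/3); ∫ 2·3·(1)·x dx = 0 (odd integrand); ∫ 1^2 dx = 1·2π.
So (1/(2π)) ∫_{-π}^{π} (3x + 1)^2 dx = 9π^2/3 + 1 = 3π^2 + 1.
Parseval ⇒ Σ |c_n|^2 = 3π^2 + 1.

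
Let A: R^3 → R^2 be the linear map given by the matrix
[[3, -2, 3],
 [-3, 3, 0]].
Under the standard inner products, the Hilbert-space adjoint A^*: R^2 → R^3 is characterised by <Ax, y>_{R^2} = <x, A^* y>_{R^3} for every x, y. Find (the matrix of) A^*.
A^* = A^T =
[[3, -3],
 [-2, 3],
 [3, 0]]

For real matrices with standard dot products, the defining identity <Ax, y> = <x, A^* y> gives (Ax)^T y = x^T (A^*) y, i.e. x^T A^T y = x^T (A^*) y. Since this holds for all x, y, we must have A^* = A^T. Therefore
A^* =
[[3, -3],
 [-2, 3],
 [3, 0]].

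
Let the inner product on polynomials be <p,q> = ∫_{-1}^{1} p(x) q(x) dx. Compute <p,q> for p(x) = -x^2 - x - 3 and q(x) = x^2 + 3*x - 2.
<p,q> = 134/15

Expand the product: p(x)·q(x) = -x^4 - 4*x^3 - 4*x^2 - 7*x + 6.
∫_{-1}^{1} of each monomial x^k gives [2/(k+1) if k even, 0 if k odd]. Integrating term-by-term (or equivalently evaluating the antiderivative F(x) = -x^5/5 - x^4 - 4*x^3/3 - 7*x^2/2 + 6*x at the endpoints):
  F(1) − F(−1) = -1/30 − (-269/30) = 134/15.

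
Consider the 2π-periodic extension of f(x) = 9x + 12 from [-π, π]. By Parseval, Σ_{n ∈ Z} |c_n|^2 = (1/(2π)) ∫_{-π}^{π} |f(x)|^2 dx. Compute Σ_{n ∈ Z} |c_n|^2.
Σ |c_n|^2 = 27π^2 + 144

Expand and integrate term by term over [-π, π]:
  ∫ (9x)^2 dx = 81·(2π^3/3); ∫ 2·9·(12)·x dx = 0 (odd integrand); ∫ 12^2 dx = 144·2π.
So (1/(2π)) ∫_{-π}^{π} (9x + 12)^2 dx = 81π^2/3 + 144 = 27π^2 + 144.
Parseval ⇒ Σ |c_n|^2 = 27π^2 + 144.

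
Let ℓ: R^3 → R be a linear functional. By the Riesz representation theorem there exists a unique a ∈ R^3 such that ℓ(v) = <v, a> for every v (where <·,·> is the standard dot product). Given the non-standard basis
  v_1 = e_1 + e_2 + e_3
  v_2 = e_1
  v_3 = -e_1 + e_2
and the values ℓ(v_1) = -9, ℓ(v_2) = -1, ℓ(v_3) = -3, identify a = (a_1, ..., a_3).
a = (-1, -4, -4)

Write a = (a_1, ..., a_3) in the standard basis. For each basis vector v_i, ℓ(v_i) = <v_i, a> is a linear equation in the a_j's. Collect the n equations into a matrix system V a = ℓ, where row i of V is v_i (expressed in the standard basis). Since V is invertible (lower-triangular with 1s on the diagonal, up to permutation), solve by back-substitution:
  V =
[[1, 1, 1],
 [1, 0, 0],
 [-1, 1, 0]]
  V a = (-9, -1, -3)
Solving gives a = (-1, -4, -4).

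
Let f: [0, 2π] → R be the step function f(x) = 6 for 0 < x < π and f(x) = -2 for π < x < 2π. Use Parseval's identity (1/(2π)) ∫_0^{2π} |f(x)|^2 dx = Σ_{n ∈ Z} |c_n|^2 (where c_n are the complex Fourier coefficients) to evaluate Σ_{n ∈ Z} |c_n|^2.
Σ |c_n|^2 = 20

Parseval equates the L^2 energy of f (normalised by 1/(2π)) with the ℓ^2 sum of its Fourier coefficients: (1/(2π)) ∫_0^{2π} |f|^2 = Σ |c_n|^2.
Compute the left side: (1/(2π)) [∫_0^π 6^2 dx + ∫_π^{2π} (-2)^2 dx] = (1/(2π)) · (36π + 4π) = (36 + 4)/2 = 20.
So Σ_{n ∈ Z} |c_n|^2 = 20.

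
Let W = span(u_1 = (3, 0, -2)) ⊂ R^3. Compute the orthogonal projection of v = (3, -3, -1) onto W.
proj_W(v) = (33/13, 0, -22/13)

Set up U = [u_1 | ... | u_1] ∈ R^(3×1). The projector onto W = col(U) is P = U (U^T U)^(-1) U^T.
Compute U^T U =
  [13],
and U^T v = (11).
Solve U^T U · c = U^T v for the coefficients: c = (11/13). The projection is proj_W(v) = U c.
Check: (v - proj_W(v)) · u_1 = 0  (should be 0).
Result: proj_W(v) = (33/13, 0, -22/13).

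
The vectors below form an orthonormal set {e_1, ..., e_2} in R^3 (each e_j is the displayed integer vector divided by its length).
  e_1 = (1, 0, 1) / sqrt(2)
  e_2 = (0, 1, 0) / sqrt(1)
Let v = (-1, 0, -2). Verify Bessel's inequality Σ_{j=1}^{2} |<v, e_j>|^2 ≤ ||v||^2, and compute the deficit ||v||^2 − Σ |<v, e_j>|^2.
Σ |<v, e_j>|^2 = 9/2; ||v||^2 = 5; deficit = 1/2

Write each e_j = u_j / sqrt(<u_j, u_j>) where u_j is the displayed integer vector. Then <v, e_j> = <v, u_j> / sqrt(<u_j, u_j>), so |<v, e_j>|^2 = <v, u_j>^2 / <u_j, u_j>.
Coefficients: <v, e_1> = -3/sqrt(2), <v, e_2> = 0/sqrt(1).
Square and sum: Σ |<v, e_j>|^2 = 9/2.
Compute ||v||^2 = v·v = 5.
Deficit = 5 − 9/2 = 1/2 ≥ 0, confirming Bessel's inequality. (The deficit equals ||v − Σ <v,e_j> e_j||^2, the squared distance from v to span{e_j}.)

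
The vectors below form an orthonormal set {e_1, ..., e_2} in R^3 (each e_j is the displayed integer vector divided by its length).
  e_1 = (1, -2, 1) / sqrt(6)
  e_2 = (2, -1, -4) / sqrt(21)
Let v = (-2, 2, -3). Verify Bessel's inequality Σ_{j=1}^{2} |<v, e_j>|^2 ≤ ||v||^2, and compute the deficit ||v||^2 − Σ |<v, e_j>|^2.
Σ |<v, e_j>|^2 = 213/14; ||v||^2 = 17; deficit = 25/14

Write each e_j = u_j / sqrt(<u_j, u_j>) where u_j is the displayed integer vector. Then <v, e_j> = <v, u_j> / sqrt(<u_j, u_j>), so |<v, e_j>|^2 = <v, u_j>^2 / <u_j, u_j>.
Coefficients: <v, e_1> = -9/sqrt(6), <v, e_2> = 6/sqrt(21).
Square and sum: Σ |<v, e_j>|^2 = 213/14.
Compute ||v||^2 = v·v = 17.
Deficit = 17 − 213/14 = 25/14 ≥ 0, confirming Bessel's inequality. (The deficit equals ||v − Σ <v,e_j> e_j||^2, the squared distance from v to span{e_j}.)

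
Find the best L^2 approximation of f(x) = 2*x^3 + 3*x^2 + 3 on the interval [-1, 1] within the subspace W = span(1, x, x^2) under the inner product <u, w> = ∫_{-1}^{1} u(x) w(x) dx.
g(x) = 3*x^2 + 6*x/5 + 3

The best approximation g ∈ W is the orthogonal projection of f onto W. Writing g = a_0 + a_1 x + a_2 x^2, the coefficients solve the normal equations G · a = b where
  G_{ij} = <φ_i, φ_j> and b_i = <f, φ_i>, with φ_0 = 1, φ_1 = x, φ_2 = x^2.
G =
  [2, 0, 2/3]
  [0, 2/3, 0]
  [2/3, 0, 2/5],
b = (8, 4/5, 16/5).
Solving gives a_0 = 3, a_1 = 6/5, a_2 = 3, so
  g(x) = 3*x^2 + 6*x/5 + 3.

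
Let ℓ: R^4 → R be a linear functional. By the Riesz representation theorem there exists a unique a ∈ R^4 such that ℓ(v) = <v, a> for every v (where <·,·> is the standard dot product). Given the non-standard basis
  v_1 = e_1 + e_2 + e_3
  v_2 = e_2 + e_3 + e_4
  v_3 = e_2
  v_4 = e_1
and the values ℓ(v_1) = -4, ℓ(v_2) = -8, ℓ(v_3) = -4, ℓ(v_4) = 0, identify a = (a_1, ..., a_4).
a = (0, -4, 0, -4)

Write a = (a_1, ..., a_4) in the standard basis. For each basis vector v_i, ℓ(v_i) = <v_i, a> is a linear equation in the a_j's. Collect the n equations into a matrix system V a = ℓ, where row i of V is v_i (expressed in the standard basis). Since V is invertible (lower-triangular with 1s on the diagonal, up to permutation), solve by back-substitution:
  V =
[[1, 1, 1, 0],
 [0, 1, 1, 1],
 [0, 1, 0, 0],
 [1, 0, 0, 0]]
  V a = (-4, -8, -4, 0)
Solving gives a = (0, -4, 0, -4).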